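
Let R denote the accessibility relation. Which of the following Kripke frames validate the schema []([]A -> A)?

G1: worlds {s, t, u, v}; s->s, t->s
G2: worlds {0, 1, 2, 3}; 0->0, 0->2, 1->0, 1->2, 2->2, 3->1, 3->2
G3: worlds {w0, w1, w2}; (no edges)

This is the axiom for shift-reflexivity; its first-order frame correspondent is forall x forall y (Rxy -> Ryy).
G1: satisfies the condition.
G2: fails — R31 but not R11.
G3: satisfies the condition.
Valid on: G1, G3.

G1, G3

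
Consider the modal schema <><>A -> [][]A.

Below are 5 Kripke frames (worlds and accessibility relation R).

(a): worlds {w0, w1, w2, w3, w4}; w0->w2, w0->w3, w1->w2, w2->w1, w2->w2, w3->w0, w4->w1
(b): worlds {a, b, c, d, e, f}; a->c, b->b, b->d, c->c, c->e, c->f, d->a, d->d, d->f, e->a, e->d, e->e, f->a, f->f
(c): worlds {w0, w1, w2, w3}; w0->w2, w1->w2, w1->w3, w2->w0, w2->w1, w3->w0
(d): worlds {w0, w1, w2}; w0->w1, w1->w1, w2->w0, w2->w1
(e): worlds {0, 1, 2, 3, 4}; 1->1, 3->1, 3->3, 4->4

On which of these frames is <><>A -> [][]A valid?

(d)

This is the axiom for a generalized confluence (Geach) condition; its first-order frame correspondent is forall x forall y forall z ((x R^2 y & x R^2 z) -> exists w (y = w & z = w)).
(a): fails — w0R²w0, w0R²w1 but w0 ≠ w1.
(b): fails — aR²c, aR²e but c ≠ e.
(c): fails — w0R²w0, w0R²w1 but w0 ≠ w1.
(d): condition met.
(e): fails — 3R²1, 3R²3 but 1 ≠ 3.
Valid on: (d).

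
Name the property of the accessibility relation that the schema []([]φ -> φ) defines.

Shift-reflexivity

This is the T□ axiom.
Its frame correspondent is shift-reflexivity — forall x forall y (Rxy -> Ryy).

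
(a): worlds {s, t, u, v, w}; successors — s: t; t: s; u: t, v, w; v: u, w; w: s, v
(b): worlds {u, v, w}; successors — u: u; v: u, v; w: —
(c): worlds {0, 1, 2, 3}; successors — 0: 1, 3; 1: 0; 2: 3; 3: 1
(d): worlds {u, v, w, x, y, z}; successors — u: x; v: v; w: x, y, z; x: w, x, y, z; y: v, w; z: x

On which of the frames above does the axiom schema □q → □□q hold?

The schema corresponds to transitivity: ∀x ∀y ∀z (Rxy ∧ Ryz → Rxz).
(a): fails — Ruv and Rvu but not Ruu.
(b): holds.
(c): fails — R10 and R01 but not R11.
(d): fails — Rwx and Rxw but not Rww.

(b)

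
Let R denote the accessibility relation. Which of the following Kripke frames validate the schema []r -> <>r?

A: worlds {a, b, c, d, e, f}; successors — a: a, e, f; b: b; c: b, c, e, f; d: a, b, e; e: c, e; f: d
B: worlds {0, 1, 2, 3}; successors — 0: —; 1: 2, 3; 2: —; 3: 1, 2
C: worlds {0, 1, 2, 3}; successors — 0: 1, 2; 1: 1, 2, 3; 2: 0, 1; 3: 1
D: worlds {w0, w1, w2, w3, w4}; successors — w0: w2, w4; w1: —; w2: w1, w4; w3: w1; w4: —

A, C

This is the axiom for seriality; its first-order frame correspondent is forall x exists y Rxy.
A: condition met.
B: fails — world 0 has no successor.
C: condition met.
D: fails — world w1 has no successor.
Valid on: A, C.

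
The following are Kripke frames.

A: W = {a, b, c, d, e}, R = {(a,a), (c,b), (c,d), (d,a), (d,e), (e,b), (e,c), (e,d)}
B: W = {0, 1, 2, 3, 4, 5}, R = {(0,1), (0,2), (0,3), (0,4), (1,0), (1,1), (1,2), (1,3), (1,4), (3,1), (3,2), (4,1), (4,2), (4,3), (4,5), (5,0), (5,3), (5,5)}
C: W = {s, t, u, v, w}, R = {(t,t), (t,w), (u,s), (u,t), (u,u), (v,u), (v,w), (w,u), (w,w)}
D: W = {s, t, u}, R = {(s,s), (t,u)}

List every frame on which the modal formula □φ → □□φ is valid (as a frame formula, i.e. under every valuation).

D

The schema corresponds to transitivity: ∀x ∀y ∀z (Rxy ∧ Ryz → Rxz).
A: fails — Rcd and Rde but not Rce.
B: fails — R01 and R10 but not R00.
C: fails — Rwu and Rut but not Rwt.
D: satisfies the condition.
Valid on: D.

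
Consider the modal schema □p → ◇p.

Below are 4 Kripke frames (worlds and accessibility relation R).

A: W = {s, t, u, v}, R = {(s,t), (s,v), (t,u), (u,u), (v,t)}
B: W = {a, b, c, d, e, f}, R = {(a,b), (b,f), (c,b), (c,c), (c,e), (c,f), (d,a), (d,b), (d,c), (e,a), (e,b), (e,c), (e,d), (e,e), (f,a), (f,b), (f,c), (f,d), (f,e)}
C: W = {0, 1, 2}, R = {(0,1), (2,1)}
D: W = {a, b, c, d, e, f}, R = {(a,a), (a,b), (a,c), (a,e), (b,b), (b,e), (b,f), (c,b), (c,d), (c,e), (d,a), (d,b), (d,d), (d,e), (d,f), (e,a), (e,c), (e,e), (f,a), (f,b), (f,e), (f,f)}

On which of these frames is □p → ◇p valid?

Frame correspondent (Sahlqvist): ∀x ∃y Rxy — i.e. seriality.
A: holds.
B: holds.
C: fails — world 1 has no successor.
D: holds.

A, B, D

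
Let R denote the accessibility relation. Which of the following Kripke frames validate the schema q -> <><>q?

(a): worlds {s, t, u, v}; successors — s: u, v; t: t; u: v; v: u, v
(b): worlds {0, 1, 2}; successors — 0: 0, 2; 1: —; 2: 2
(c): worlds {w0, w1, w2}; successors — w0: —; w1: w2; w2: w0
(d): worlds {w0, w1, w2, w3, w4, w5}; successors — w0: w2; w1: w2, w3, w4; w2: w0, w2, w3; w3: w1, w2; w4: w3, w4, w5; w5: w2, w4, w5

This is the axiom for a generalized confluence (Geach) condition; its first-order frame correspondent is forall x exists w (x = w & x R^2 w).
(a): fails — at s but no w with s=w and sR²w.
(b): fails — at 1 but no w with 1=w and 1R²w.
(c): fails — at w0 but no w with w0=w and w0R²w.
(d): satisfies the condition.

(d)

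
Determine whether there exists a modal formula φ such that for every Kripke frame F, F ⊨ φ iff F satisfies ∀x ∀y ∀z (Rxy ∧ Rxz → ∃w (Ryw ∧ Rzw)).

This is a Sahlqvist condition; the .2 axiom ◇□p → □◇p defines it.

Yes, by ◇□p → □◇p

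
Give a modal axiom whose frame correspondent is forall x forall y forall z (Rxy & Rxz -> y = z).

◇ψ → □ψ

The condition is partial functionality. The CD schema ◇ψ → □ψ defines it.
Suppose ◇ψ→□ψ is valid. Take Rxy, Rxz and set V(ψ)={y}. Then ◇ψ at x, so □ψ at x, so ψ at z, i.e. z=y.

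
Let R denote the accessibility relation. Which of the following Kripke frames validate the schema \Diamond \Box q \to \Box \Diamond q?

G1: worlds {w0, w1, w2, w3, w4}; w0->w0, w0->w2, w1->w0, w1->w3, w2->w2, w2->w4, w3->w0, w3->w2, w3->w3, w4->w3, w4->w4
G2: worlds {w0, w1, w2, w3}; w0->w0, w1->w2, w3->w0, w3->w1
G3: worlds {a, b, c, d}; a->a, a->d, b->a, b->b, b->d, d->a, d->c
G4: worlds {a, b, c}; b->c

Frame correspondent (Sahlqvist): \forall x \forall y \forall z (Rxy \wedge Rxz \to \exists w (Ryw \wedge Rzw)) — i.e. convergence.
G1: holds.
G2: fails — Rw1w2 and Rw1w2 but w2 and w2 have no common successor.
G3: fails — Rdc and Rdc but c and c have no common successor.
G4: fails — Rbc and Rbc but c and c have no common successor.
Valid on: G1.

G1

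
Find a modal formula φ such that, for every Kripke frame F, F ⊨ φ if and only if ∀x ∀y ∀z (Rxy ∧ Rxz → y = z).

A defining formula is ◇p → □p (the CD axiom).
Suppose ◇p→□p is valid. Take Rxy, Rxz and set V(p)={y}. Then ◇p at x, so □p at x, so p at z, i.e. z=y.

◇p → □p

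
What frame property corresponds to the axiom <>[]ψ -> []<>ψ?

This schema is the .2 axiom.
It corresponds to convergence: forall x forall y forall z (Rxy & Rxz -> exists w (Ryw & Rzw)).

convergence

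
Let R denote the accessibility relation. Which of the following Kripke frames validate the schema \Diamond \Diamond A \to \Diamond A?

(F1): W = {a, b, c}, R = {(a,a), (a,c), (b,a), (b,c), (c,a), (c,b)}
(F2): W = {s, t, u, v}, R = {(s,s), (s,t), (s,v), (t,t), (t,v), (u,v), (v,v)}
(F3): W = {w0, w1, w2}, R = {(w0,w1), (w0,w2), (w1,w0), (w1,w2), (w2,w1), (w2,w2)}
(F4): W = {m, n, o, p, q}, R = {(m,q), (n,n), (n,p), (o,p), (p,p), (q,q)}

This is the axiom for transitivity; its first-order frame correspondent is \forall x \forall y \forall z (Rxy \wedge Ryz \to Rxz).
(F1): fails — Rbc and Rcb but not Rbb.
(F2): ✓.
(F3): fails — Rw1w2 and Rw2w1 but not Rw1w1.
(F4): ✓.
Valid on: (F2), (F4).

(F2), (F4)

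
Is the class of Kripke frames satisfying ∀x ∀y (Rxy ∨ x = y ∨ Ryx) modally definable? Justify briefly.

No

Any modally definable frame class is closed under disjoint unions.
Take 4 disjoint single-world reflexive frames: each is trivially connected, but their disjoint union has 4 worlds with no edge between distinct components, so it is not connected.
So no modal formula (or set of formulas) defines exactly the connected frames.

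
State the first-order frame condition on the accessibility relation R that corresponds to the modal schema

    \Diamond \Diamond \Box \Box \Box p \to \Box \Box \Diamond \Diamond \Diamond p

This is a Sahlqvist (Geach-type) schema ◇^2□^3p → □^2◇^3p.
First-order correspondent: \forall x \forall y \forall z ((x R^2 y \wedge x R^2 z) \to \exists w (y R^3 w \wedge z R^3 w)).

\forall x \forall y \forall z ((x R^2 y \wedge x R^2 z) \to \exists w (y R^3 w \wedge z R^3 w))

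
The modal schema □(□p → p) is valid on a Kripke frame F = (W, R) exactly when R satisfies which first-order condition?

Suppose □(□p→p) is valid. Take Rxy and set V(p)={w : Ryw}. Then at y, □p holds; since □(□p→p) at x, □p→p at y, so p at y, i.e. Ryy.
The converse is a direct semantic check.
So the correspondent is shift-reflexivity.

shift-reflexivity: ∀x ∀y (Rxy → Ryy)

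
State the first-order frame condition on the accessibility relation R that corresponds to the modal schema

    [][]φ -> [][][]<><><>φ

This is a Sahlqvist (Geach-type) schema ◇^0□^2φ → □^3◇^3φ.
Minimal-valuation argument: fix x; take any y with xR^0y and any z with xR^3z. Set V(φ) to the set of worlds R-reachable from y in exactly 2 steps. Then □^2φ holds at y, so the antecedent holds at x; validity forces ◇^3φ at z, giving a w with zR^3w and yR^2w.
First-order correspondent: forall x forall z (x R^3 z -> exists w (x R^2 w & z R^3 w)).

forall x forall z (x R^3 z -> exists w (x R^2 w & z R^3 w))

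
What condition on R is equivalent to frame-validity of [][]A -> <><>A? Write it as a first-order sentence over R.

forall x exists w (x R^2 w & x R^2 w)

This is a Sahlqvist (Geach-type) schema ◇^0□^2A → □^0◇^2A.
First-order correspondent: forall x exists w (x R^2 w & x R^2 w).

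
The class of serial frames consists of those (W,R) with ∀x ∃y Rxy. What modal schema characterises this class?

A defining formula is □p → ◇p (the D axiom).
Suppose □p→◇p is valid. At any x set V(p)=W. Then □p at x, so ◇p at x, so x has a successor.

□p → ◇p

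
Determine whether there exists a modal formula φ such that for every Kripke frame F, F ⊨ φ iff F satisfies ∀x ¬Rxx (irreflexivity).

Not modally definable

If a class were modally definable it would be closed under surjective bounded morphisms (Goldblatt–Thomason).
The 5-cycle (worlds a,b,c,d,e with a→b→c→d→e→a) is irreflexive, and the map sending every world to a single reflexive point • is a surjective bounded morphism (forth: every edge maps to (•,•); back: every world has a successor). So any modal formula valid on the 5-cycle is also valid on the reflexive point, which is not irreflexive.
So the class is not modally definable.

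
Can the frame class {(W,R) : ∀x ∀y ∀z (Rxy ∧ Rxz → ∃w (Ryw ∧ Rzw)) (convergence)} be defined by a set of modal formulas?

Yes, by ◇□q → □◇q

Yes: it is convergence, defined by the .2 schema ◇□q → □◇q.
Suppose ◇□q→□◇q is valid. Take Rxy, Rxz and set V(q)={w : Ryw}. Then □q at y so ◇□q at x, so □◇q at x, so ◇q at z, giving w with Rzw and Ryw.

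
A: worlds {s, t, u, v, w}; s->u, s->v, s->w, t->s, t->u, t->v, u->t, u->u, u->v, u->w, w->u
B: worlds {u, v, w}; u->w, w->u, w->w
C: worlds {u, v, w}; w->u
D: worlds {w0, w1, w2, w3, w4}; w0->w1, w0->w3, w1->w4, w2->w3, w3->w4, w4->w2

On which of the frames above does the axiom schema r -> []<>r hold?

B

Frame correspondent (Sahlqvist): forall x forall y (Rxy -> Ryx) — i.e. symmetry.
A: fails — Ruv but not Rvu.
B: ✓.
C: fails — Rwu but not Ruw.
D: fails — Rw4w2 but not Rw2w4.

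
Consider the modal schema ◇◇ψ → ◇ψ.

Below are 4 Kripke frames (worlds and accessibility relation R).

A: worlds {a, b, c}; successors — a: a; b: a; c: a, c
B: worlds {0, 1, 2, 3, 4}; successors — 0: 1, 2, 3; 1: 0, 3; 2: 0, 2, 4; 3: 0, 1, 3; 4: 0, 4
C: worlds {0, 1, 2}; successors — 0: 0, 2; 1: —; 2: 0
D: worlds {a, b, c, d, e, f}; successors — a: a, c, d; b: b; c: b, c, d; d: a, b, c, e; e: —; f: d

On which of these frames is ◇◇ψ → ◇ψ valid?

A

This is the axiom for transitivity; its first-order frame correspondent is ∀x ∀y ∀z (Rxy ∧ Ryz → Rxz).
A: holds.
B: fails — R10 and R02 but not R12.
C: fails — R20 and R02 but not R22.
D: fails — Rcd and Rde but not Rce.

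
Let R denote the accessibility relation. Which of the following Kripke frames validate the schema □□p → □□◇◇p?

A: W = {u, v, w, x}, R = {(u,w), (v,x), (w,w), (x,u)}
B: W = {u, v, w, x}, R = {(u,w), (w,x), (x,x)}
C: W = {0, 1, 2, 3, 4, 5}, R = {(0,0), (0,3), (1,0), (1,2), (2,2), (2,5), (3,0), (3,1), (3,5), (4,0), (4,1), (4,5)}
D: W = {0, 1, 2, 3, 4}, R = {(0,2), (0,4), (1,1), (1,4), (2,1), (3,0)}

B

Frame correspondent (Sahlqvist): ∀x ∀z (xR²z → ∃w (xR²w ∧ zR²w)) — i.e. a generalized confluence (Geach) condition.
A: fails — vR²u but no t with vR²t and uR²t.
B: satisfies the condition.
C: fails — 0R²5 but no w with 0R²w and 5R²w.
D: fails — 1R²4 but no w with 1R²w and 4R²w.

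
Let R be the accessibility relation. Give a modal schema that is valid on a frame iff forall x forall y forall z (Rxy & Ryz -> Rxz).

A defining formula is □q → □□q (the 4 axiom).

□q → □□q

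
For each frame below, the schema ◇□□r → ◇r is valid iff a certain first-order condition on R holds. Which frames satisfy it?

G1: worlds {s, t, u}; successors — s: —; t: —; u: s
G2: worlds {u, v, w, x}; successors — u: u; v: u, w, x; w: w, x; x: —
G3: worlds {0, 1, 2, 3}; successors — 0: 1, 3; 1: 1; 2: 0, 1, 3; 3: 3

This is the axiom for a generalized confluence (Geach) condition; its first-order frame correspondent is ∀x ∀y (xRy → ∃w (yR²w ∧ xRw)).
G1: fails — uRs but no w with sR²w and uRw.
G2: fails — vRx but no t with xR²t and vRt.
G3: condition met.

G3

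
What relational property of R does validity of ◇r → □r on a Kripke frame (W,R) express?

Partial functionality

This schema is the CD axiom.
It corresponds to partial functionality: ∀x ∀y ∀z (Rxy ∧ Rxz → y = z).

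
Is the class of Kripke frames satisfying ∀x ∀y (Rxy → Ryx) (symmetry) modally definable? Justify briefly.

Yes: it is symmetry, defined by the B schema p → □◇p.
Suppose p→□◇p is valid. Take Rxy and set V(p)={x}. Then p at x, so □◇p at x, so ◇p at y, so some z with Ryz has p; z=x, i.e. Ryx.

Yes — defined by p → □◇p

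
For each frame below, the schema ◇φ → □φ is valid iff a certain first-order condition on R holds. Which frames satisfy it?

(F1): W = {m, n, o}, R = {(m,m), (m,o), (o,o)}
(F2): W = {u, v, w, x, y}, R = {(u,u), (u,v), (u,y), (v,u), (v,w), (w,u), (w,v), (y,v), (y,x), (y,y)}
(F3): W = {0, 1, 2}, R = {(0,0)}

This is the axiom for partial functionality; its first-order frame correspondent is ∀x ∀y ∀z (Rxy ∧ Rxz → y = z).
(F1): fails — m sees both m and o.
(F2): fails — u sees both u and v.
(F3): holds.
Valid on: (F3).

(F3)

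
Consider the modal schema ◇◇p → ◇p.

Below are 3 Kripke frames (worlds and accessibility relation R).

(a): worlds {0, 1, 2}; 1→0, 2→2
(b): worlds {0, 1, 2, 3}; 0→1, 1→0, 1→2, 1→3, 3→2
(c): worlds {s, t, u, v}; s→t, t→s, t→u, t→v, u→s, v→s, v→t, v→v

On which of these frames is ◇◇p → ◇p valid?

(a)

The schema corresponds to transitivity: ∀x ∀y ∀z (Rxy ∧ Ryz → Rxz).
(a): holds.
(b): fails — R10 and R01 but not R11.
(c): fails — Rtv and Rvt but not Rtt.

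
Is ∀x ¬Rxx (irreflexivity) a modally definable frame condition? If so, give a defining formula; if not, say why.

No — not modally definable

If a class were modally definable it would be closed under surjective bounded morphisms (Goldblatt–Thomason).
The 5-cycle (worlds a,b,c,d,e with a→b→c→d→e→a) is irreflexive, and the map sending every world to a single reflexive point • is a surjective bounded morphism (forth: every edge maps to (•,•); back: every world has a successor). So any modal formula valid on the 5-cycle is also valid on the reflexive point, which is not irreflexive.
So no modal formula (or set of formulas) defines exactly the irreflexive frames.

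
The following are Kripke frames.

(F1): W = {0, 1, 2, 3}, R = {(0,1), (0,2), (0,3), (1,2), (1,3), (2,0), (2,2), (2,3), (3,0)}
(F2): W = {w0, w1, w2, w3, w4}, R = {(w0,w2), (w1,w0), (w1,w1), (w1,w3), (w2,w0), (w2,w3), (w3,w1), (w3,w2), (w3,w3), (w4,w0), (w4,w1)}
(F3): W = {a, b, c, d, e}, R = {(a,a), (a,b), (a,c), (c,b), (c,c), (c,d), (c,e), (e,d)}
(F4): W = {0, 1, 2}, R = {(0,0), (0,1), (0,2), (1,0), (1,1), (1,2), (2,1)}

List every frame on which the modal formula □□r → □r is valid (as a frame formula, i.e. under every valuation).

Frame correspondent (Sahlqvist): ∀x ∀y (Rxy → ∃z (Rxz ∧ Rzy)) — i.e. density.
(F1): fails — R01 but no z with R0z and Rz1.
(F2): fails — Rw0w2 but no z with Rw0z and Rzw2.
(F3): fails — Red but no z with Rez and Rzd.
(F4): condition met.
Valid on: (F4).

(F4)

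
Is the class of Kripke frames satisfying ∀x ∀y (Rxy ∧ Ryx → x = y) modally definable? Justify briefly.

Not modally definable

Modal frame validity is preserved under surjective bounded morphisms.
The 6-cycle (worlds w0,w1,w2,w3,w4,w5 with w0→w1→w2→w3→w4→w5→w0) is antisymmetric. Sending even-indexed worlds to • and odd-indexed worlds to ∘ is a surjective bounded morphism onto the two-world frame with •↔∘, which is not antisymmetric.
Hence antisymmetry is not modally definable.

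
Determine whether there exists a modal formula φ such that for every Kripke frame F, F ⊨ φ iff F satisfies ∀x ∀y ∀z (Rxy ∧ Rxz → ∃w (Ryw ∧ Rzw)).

This is a Sahlqvist condition; the .2 axiom ◇□r → □◇r defines it.

Definable; ◇□r → □◇r defines it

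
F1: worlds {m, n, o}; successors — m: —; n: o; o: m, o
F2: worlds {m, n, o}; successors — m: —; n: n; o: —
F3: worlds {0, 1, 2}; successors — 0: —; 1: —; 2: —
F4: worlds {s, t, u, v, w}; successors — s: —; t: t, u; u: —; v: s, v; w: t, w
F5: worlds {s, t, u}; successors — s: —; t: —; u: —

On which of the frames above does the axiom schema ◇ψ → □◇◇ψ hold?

The schema corresponds to a generalized confluence (Geach) condition: ∀x ∀y ∀z ((xRy ∧ xRz) → ∃w (y = w ∧ zR²w)).
F1: fails — oRm, oRm but no w with m=w and mR²w.
F2: ✓.
F3: ✓.
F4: fails — tRt, tRu but no w* with t=w* and uR²w*.
F5: ✓.

F2, F3, F5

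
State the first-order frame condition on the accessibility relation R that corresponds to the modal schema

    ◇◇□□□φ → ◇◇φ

This is a Sahlqvist (Geach-type) schema ◇^2□^3φ → □^0◇^2φ.
Minimal-valuation argument: fix x; take any y with xR^2y and any z with xR^0z. Set V(φ) to the set of worlds R-reachable from y in exactly 3 steps. Then □^3φ holds at y, so the antecedent holds at x; validity forces ◇^2φ at z, giving a w with zR^2w and yR^3w.
First-order correspondent: ∀x ∀y (xR²y → ∃w (yR³w ∧ xR²w)).

∀x ∀y (xR²y → ∃w (yR³w ∧ xR²w))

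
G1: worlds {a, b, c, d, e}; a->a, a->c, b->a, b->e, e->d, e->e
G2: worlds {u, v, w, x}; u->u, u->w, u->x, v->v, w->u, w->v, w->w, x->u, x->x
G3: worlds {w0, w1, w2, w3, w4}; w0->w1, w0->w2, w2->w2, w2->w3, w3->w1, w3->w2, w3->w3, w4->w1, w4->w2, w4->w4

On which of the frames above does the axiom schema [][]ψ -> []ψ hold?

Frame correspondent (Sahlqvist): forall x forall y (Rxy -> exists z (Rxz & Rzy)) — i.e. density.
G1: ✓.
G2: ✓.
G3: fails — Rw0w1 but no z with Rw0z and Rzw1.
Valid on: G1, G2.

G1, G2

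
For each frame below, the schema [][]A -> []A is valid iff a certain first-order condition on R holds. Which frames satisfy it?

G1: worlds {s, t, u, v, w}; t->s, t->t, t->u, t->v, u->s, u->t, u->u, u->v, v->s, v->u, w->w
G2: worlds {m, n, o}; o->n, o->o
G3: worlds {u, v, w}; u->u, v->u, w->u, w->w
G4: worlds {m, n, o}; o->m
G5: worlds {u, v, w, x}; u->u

G1, G2, G3, G5

Frame correspondent (Sahlqvist): forall x forall y (Rxy -> exists z (Rxz & Rzy)) — i.e. density.
G1: satisfies the condition.
G2: satisfies the condition.
G3: satisfies the condition.
G4: fails — Rom but no z with Roz and Rzm.
G5: satisfies the condition.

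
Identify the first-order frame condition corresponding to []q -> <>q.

This is the D axiom.
Its frame correspondent is seriality — forall x exists y Rxy.

seriality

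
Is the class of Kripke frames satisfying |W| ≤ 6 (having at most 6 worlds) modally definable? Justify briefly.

Not modally definable

Modal frame validity is preserved under disjoint unions.
Any modal formula valid on each of 7 disjoint one-world frames is valid on their disjoint union (validity is preserved under disjoint unions). Each one-world frame has |W|=1≤6, but the union has |W|=7.
So no modal formula (or set of formulas) defines exactly the |W|≤6 frames.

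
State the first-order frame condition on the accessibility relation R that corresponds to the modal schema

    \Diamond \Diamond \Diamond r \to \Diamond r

\forall x \forall y (x R^3 y \to \exists w (y = w \wedge xRw))

This is a Sahlqvist (Geach-type) schema ◇^3□^0r → □^0◇^1r.
Minimal-valuation argument: fix x; take any y with xR^3y and any z with xR^0z. Set V(r) to the set of worlds R-reachable from y in exactly 0 steps. Then □^0r holds at y, so the antecedent holds at x; validity forces ◇^1r at z, giving a w with zR^1w and yR^0w.
First-order correspondent: \forall x \forall y (x R^3 y \to \exists w (y = w \wedge xRw)).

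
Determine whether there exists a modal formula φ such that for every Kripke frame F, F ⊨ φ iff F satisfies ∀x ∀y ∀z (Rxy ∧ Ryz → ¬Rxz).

No

If a class were modally definable it would be closed under surjective bounded morphisms (Goldblatt–Thomason).
The 5-cycle (worlds a,b,c,d,e with a→b→c→d→e→a) is intransitive. Mapping every world to a single reflexive point • is a surjective bounded morphism; the reflexive point is not intransitive (R••∧R•• but R••).
Hence intransitivity is not modally definable.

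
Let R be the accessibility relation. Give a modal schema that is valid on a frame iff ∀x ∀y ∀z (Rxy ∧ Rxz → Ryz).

◇r → □◇r

The condition is the Euclidean property. The 5 schema ◇r → □◇r defines it.
Suppose ◇r→□◇r is valid. Take Rxy, Rxz and set V(r)={y}. Then ◇r at x, so □◇r at x, so ◇r at z, so some w with Rzw has r; w=y, i.e. Rzy. By symmetry of the argument, Ryz.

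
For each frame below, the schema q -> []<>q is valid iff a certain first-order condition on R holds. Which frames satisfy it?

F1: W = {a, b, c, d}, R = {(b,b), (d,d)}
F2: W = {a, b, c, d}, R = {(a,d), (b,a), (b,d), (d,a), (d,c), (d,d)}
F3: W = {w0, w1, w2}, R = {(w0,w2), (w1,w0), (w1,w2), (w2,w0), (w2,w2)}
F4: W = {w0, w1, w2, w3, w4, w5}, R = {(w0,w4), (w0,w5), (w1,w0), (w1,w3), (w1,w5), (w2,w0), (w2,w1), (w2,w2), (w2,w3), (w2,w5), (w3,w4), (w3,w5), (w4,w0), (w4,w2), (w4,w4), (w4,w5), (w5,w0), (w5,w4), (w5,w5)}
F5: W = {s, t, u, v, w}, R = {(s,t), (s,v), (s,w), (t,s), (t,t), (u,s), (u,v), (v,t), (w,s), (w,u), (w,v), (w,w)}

F1

The schema corresponds to symmetry: forall x forall y (Rxy -> Ryx).
F1: ✓.
F2: fails — Rdc but not Rcd.
F3: fails — Rw1w2 but not Rw2w1.
F4: fails — Rw1w3 but not Rw3w1.
F5: fails — Ruv but not Rvu.
Valid on: F1.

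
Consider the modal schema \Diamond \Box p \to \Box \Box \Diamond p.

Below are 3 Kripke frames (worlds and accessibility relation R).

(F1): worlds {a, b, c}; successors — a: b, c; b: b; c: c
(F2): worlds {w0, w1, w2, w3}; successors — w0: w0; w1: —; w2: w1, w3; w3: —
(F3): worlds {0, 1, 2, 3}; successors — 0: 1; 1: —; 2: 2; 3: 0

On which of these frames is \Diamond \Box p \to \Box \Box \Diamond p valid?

The schema corresponds to a generalized confluence (Geach) condition: \forall x \forall y \forall z ((xRy \wedge x R^2 z) \to \exists w (yRw \wedge zRw)).
(F1): fails — aRb, aR²c but no w with bRw and cRw.
(F2): satisfies the condition.
(F3): fails — 3R0, 3R²1 but no w with 0Rw and 1Rw.
Valid on: (F2).

(F2)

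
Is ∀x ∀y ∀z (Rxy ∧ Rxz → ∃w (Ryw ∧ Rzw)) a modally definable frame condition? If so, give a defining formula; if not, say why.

Yes, by ◇□r → □◇r

This is a Sahlqvist condition; the .2 axiom ◇□r → □◇r defines it.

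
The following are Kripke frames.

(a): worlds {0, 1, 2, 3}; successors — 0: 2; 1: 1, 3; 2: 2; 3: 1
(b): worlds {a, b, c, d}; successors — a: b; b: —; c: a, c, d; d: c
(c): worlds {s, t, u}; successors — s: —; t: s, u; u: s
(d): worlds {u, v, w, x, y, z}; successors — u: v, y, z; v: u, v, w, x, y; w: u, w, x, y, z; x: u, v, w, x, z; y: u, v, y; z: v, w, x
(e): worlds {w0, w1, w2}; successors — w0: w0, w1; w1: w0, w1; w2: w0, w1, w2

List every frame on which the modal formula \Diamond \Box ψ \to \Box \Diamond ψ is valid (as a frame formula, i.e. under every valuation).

(a), (d), (e)

Frame correspondent (Sahlqvist): \forall x \forall y \forall z (Rxy \wedge Rxz \to \exists w (Ryw \wedge Rzw)) — i.e. convergence.
(a): satisfies the condition.
(b): fails — Rab and Rab but b and b have no common successor.
(c): fails — Rtu and Rts but u and s have no common successor.
(d): satisfies the condition.
(e): satisfies the condition.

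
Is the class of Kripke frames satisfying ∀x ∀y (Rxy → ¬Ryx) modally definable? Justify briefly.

If a class were modally definable it would be closed under surjective bounded morphisms (Goldblatt–Thomason).
The 3-cycle (worlds a,b,c with a→b→c→a) is asymmetric. Mapping every world to a single reflexive point • is a surjective bounded morphism, and the reflexive point is not asymmetric (R•• but asymmetry requires ¬R••).
Hence asymmetry is not modally definable.

No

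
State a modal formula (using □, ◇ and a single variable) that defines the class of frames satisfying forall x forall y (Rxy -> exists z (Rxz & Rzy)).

□□q → □q

This is density; the standard corresponding axiom is C4: □□q → □q.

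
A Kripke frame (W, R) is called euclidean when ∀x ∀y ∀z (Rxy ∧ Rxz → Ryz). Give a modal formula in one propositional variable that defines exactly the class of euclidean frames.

The condition is the Euclidean property. The 5 schema ◇p → □◇p defines it.
Suppose ◇p→□◇p is valid. Take Rxy, Rxz and set V(p)={y}. Then ◇p at x, so □◇p at x, so ◇p at z, so some w with Rzw has p; w=y, i.e. Rzy. By symmetry of the argument, Ryz.

◇p → □◇p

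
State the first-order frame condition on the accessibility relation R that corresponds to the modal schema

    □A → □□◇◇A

∀x ∀z (xR²z → ∃w (xRw ∧ zR²w))

This is a Sahlqvist (Geach-type) schema ◇^0□^1A → □^2◇^2A.
Minimal-valuation argument: fix x; take any y with xR^0y and any z with xR^2z. Set V(A) to the set of worlds R-reachable from y in exactly 1 step. Then □^1A holds at y, so the antecedent holds at x; validity forces ◇^2A at z, giving a w with zR^2w and yR^1w.
First-order correspondent: ∀x ∀z (xR²z → ∃w (xRw ∧ zR²w)).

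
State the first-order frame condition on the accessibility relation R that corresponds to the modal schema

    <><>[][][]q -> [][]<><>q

forall x forall y forall z ((x R^2 y & x R^2 z) -> exists w (y R^3 w & z R^2 w))

This is a Sahlqvist (Geach-type) schema ◇^2□^3q → □^2◇^2q.
Minimal-valuation argument: fix x; take any y with xR^2y and any z with xR^2z. Set V(q) to the set of worlds R-reachable from y in exactly 3 steps. Then □^3q holds at y, so the antecedent holds at x; validity forces ◇^2q at z, giving a w with zR^2w and yR^3w.
First-order correspondent: forall x forall y forall z ((x R^2 y & x R^2 z) -> exists w (y R^3 w & z R^2 w)).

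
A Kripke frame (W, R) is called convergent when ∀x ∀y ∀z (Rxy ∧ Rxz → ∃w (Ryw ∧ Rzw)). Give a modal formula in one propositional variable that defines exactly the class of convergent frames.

A defining formula is ◇□s → □◇s (the .2 axiom).
Suppose ◇□s→□◇s is valid. Take Rxy, Rxz and set V(s)={w : Ryw}. Then □s at y so ◇□s at x, so □◇s at x, so ◇s at z, giving w with Rzw and Ryw.

◇□s → □◇s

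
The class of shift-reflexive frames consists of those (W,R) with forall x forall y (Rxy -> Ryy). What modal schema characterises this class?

□(□ψ → ψ)

A defining formula is □(□ψ → ψ) (the T□ axiom).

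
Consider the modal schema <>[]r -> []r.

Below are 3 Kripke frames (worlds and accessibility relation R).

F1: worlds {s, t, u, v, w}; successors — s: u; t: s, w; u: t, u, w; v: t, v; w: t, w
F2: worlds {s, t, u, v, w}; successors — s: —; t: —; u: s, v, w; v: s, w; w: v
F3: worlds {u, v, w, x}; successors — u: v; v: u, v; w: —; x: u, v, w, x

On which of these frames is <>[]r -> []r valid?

The schema corresponds to the Euclidean property: forall x forall y forall z (Rxy & Rxz -> Ryz).
F1: fails — Rts and Rts but not Rss.
F2: fails — Ruv and Ruv but not Rvv.
F3: fails — Rvu and Rvu but not Ruu.

none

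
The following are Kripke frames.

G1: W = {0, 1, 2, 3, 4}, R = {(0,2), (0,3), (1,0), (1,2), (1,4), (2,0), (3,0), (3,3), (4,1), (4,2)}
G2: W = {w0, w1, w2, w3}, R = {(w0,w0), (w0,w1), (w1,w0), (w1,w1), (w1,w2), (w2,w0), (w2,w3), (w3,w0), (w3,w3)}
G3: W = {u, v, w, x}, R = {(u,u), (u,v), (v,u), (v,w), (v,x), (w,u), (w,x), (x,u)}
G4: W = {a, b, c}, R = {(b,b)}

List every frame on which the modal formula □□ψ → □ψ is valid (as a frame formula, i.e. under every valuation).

This is the axiom for density; its first-order frame correspondent is ∀x ∀y (Rxy → ∃z (Rxz ∧ Rzy)).
G1: fails — R02 but no z with R0z and Rz2.
G2: condition met.
G3: fails — Rwx but no z with Rwz and Rzx.
G4: condition met.

G2, G4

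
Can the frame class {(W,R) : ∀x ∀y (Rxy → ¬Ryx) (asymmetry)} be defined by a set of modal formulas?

Not modally definable

If a class were modally definable it would be closed under surjective bounded morphisms (Goldblatt–Thomason).
The 3-cycle (worlds 0,1,2 with 0→1→2→0) is asymmetric. Mapping every world to a single reflexive point • is a surjective bounded morphism, and the reflexive point is not asymmetric (R•• but asymmetry requires ¬R••).
So the class is not modally definable.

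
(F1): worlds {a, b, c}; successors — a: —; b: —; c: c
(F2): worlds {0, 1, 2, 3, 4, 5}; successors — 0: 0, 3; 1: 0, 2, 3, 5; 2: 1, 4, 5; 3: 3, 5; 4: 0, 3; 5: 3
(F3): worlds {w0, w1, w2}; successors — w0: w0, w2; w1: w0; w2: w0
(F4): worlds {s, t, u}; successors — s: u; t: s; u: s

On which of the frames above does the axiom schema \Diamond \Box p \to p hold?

This is the axiom for symmetry; its first-order frame correspondent is \forall x \forall y (Rxy \to Ryx).
(F1): satisfies the condition.
(F2): fails — R10 but not R01.
(F3): fails — Rw1w0 but not Rw0w1.
(F4): fails — Rts but not Rst.
Valid on: (F1).

(F1)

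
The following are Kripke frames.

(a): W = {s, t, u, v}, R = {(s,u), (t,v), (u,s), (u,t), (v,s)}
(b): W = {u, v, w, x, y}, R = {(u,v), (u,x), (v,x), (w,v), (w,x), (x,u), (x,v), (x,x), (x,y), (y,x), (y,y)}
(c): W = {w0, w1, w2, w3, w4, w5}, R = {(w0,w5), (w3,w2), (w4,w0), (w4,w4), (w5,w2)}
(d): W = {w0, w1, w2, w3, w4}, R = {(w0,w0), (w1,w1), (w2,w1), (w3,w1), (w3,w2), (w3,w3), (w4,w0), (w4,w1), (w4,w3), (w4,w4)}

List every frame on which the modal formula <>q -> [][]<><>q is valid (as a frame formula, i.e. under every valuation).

(b)

The schema corresponds to a generalized confluence (Geach) condition: forall x forall y forall z ((xRy & x R^2 z) -> exists w (y = w & z R^2 w)).
(a): fails — sRu, sR²s but no w with u=w and sR²w.
(b): satisfies the condition.
(c): fails — w0Rw5, w0R²w2 but no w with w5=w and w2R²w.
(d): fails — w3Rw2, w3R²w1 but no w with w2=w and w1R²w.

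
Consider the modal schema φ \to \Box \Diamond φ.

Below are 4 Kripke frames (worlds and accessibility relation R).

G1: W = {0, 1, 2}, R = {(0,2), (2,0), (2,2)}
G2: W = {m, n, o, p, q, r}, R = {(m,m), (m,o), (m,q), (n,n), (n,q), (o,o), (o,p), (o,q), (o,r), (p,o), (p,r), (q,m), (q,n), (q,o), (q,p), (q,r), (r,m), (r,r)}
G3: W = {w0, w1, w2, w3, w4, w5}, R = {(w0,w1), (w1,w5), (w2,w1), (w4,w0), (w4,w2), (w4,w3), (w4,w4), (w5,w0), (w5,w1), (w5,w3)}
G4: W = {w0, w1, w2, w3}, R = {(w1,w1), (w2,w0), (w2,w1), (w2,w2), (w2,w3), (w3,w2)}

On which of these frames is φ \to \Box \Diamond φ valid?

G1

This is the axiom for symmetry; its first-order frame correspondent is \forall x \forall y (Rxy \to Ryx).
G1: condition met.
G2: fails — Rpr but not Rrp.
G3: fails — Rw4w2 but not Rw2w4.
G4: fails — Rw2w1 but not Rw1w2.
Valid on: G1.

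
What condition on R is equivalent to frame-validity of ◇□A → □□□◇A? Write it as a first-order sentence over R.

∀x ∀y ∀z ((xRy ∧ xR³z) → ∃w (yRw ∧ zRw))

This is a Sahlqvist (Geach-type) schema ◇^1□^1A → □^3◇^1A.
Minimal-valuation argument: fix x; take any y with xR^1y and any z with xR^3z. Set V(A) to the set of worlds R-reachable from y in exactly 1 step. Then □^1A holds at y, so the antecedent holds at x; validity forces ◇^1A at z, giving a w with zR^1w and yR^1w.
First-order correspondent: ∀x ∀y ∀z ((xRy ∧ xR³z) → ∃w (yRw ∧ zRw)).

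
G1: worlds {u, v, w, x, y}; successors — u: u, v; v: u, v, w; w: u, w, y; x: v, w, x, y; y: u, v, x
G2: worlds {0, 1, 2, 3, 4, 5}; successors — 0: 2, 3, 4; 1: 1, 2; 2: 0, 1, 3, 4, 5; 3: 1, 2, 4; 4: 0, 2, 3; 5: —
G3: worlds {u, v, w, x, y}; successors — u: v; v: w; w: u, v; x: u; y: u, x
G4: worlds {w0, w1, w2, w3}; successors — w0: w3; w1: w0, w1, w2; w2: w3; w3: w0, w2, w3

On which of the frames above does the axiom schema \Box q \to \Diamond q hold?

G1, G3, G4

The schema corresponds to seriality: \forall x \exists y Rxy.
G1: condition met.
G2: fails — world 5 has no successor.
G3: condition met.
G4: condition met.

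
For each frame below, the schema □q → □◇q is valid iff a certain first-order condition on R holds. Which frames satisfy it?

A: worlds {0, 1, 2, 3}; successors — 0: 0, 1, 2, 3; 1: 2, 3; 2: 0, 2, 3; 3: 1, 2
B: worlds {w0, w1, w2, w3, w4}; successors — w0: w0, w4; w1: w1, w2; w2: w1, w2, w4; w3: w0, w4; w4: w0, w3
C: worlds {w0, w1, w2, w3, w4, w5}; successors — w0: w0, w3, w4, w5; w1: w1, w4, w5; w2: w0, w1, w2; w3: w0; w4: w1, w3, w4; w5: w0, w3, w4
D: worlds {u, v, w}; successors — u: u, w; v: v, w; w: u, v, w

A, D

The schema corresponds to a generalized confluence (Geach) condition: ∀x ∀z (xRz → ∃w (xRw ∧ zRw)).
A: ✓.
B: fails — w2Rw4 but no w with w2Rw and w4Rw.
C: fails — w4Rw3 but no w with w4Rw and w3Rw.
D: ✓.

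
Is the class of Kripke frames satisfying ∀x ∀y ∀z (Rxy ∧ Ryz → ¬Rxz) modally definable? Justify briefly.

Modal frame validity is preserved under surjective bounded morphisms.
The 7-cycle (worlds a,b,c,d,e,f,g with a→b→c→d→e→f→g→a) is intransitive. Mapping every world to a single reflexive point • is a surjective bounded morphism; the reflexive point is not intransitive (R••∧R•• but R••).
So no modal formula (or set of formulas) defines exactly the intransitive frames.

Not modally definable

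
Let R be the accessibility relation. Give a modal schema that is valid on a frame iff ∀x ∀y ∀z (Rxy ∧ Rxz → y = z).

◇s → □s

This is partial functionality; the standard corresponding axiom is CD: ◇s → □s.
Suppose ◇s→□s is valid. Take Rxy, Rxz and set V(s)={y}. Then ◇s at x, so □s at x, so s at z, i.e. z=y.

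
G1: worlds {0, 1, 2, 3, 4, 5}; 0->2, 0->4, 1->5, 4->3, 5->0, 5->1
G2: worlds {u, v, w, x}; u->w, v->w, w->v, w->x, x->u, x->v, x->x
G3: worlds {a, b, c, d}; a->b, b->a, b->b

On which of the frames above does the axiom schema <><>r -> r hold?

none

The schema corresponds to a generalized confluence (Geach) condition: forall x forall y (x R^2 y -> exists w (y = w & x = w)).
G1: fails — 0R²3 but 3 ≠ 0.
G2: fails — uR²v but v ≠ u.
G3: fails — aR²b but b ≠ a.
Valid on no frame.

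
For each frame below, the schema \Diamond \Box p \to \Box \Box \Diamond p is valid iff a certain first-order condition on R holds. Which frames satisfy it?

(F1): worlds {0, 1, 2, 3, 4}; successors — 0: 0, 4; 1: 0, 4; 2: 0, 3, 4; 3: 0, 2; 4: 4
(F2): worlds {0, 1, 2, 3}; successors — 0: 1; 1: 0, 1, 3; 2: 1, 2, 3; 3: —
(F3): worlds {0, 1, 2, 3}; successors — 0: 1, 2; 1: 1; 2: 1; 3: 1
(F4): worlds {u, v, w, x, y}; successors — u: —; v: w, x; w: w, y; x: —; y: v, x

The schema corresponds to a generalized confluence (Geach) condition: \forall x \forall y \forall z ((xRy \wedge x R^2 z) \to \exists w (yRw \wedge zRw)).
(F1): fails — 2R3, 2R²4 but no w with 3Rw and 4Rw.
(F2): fails — 0R1, 0R²3 but no w with 1Rw and 3Rw.
(F3): holds.
(F4): fails — vRw, vR²y but no t with wRt and yRt.

(F3)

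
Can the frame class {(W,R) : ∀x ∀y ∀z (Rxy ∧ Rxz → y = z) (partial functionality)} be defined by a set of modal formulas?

The condition is partial functionality. A defining modal formula is ◇q → □q.

Definable; ◇q → □q defines it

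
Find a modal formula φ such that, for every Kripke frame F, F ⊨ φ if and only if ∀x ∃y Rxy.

The condition is seriality. The D schema □s → ◇s defines it.
Suppose □s→◇s is valid. At any x set V(s)=W. Then □s at x, so ◇s at x, so x has a successor.

□s → ◇s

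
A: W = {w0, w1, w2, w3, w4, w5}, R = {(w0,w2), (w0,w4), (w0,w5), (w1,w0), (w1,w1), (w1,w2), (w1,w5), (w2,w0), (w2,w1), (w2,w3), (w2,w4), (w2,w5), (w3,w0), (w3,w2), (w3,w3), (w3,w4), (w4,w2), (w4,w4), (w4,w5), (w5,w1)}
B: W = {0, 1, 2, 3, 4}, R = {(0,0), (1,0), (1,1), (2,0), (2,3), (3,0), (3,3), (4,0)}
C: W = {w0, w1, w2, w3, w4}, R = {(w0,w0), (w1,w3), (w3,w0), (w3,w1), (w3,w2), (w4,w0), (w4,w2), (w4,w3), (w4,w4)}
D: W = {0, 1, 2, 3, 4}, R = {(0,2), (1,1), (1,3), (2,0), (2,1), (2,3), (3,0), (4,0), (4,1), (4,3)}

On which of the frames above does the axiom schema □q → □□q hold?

B

The schema corresponds to transitivity: ∀x ∀y ∀z (Rxy ∧ Ryz → Rxz).
A: fails — Rw5w1 and Rw1w5 but not Rw5w5.
B: holds.
C: fails — Rw3w1 and Rw1w3 but not Rw3w3.
D: fails — R02 and R23 but not R03.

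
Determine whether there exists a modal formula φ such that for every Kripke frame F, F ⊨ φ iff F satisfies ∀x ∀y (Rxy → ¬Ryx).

No

If a class were modally definable it would be closed under surjective bounded morphisms (Goldblatt–Thomason).
The 4-cycle (worlds w0,w1,w2,w3 with w0→w1→w2→w3→w0) is asymmetric. Mapping every world to a single reflexive point • is a surjective bounded morphism, and the reflexive point is not asymmetric (R•• but asymmetry requires ¬R••).
Hence asymmetry is not modally definable.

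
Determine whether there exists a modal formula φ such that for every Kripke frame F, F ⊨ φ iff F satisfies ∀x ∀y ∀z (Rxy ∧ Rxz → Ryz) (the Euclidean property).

This is a Sahlqvist condition; the 5 axiom ◇q → □◇q defines it.

Yes, by ◇q → □◇q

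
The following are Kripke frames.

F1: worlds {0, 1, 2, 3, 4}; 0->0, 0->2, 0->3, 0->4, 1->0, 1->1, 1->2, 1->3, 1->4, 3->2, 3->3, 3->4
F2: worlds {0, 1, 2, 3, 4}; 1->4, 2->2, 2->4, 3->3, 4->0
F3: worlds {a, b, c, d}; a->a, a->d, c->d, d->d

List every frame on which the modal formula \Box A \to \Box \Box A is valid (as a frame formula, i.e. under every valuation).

This is the axiom for transitivity; its first-order frame correspondent is \forall x \forall y \forall z (Rxy \wedge Ryz \to Rxz).
F1: ✓.
F2: fails — R14 and R40 but not R10.
F3: ✓.
Valid on: F1, F3.

F1, F3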